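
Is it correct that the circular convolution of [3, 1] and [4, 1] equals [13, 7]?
Recompute circular convolution of [3, 1] and [4, 1]: y[0] = 3×4 + 1×1 = 13; y[1] = 3×1 + 1×4 = 7 → [13, 7]. Given [13, 7] matches, so answer: Yes

Yes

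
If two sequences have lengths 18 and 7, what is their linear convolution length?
Linear/full convolution length: m + n - 1 = 18 + 7 - 1 = 24

24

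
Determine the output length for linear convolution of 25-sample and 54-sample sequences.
Linear/full convolution length: m + n - 1 = 25 + 54 - 1 = 78

78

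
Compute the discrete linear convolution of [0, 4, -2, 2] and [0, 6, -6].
y[0] = 0×0 = 0; y[1] = 0×6 + 4×0 = 0; y[2] = 0×-6 + 4×6 + -2×0 = 24; y[3] = 4×-6 + -2×6 + 2×0 = -36; y[4] = -2×-6 + 2×6 = 24; y[5] = 2×-6 = -12

[0, 0, 24, -36, 24, -12]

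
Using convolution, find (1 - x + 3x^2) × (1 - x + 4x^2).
Ascending coefficients: a = [1, -1, 3], b = [1, -1, 4]. c[0] = 1×1 = 1; c[1] = 1×-1 + -1×1 = -2; c[2] = 1×4 + -1×-1 + 3×1 = 8; c[3] = -1×4 + 3×-1 = -7; c[4] = 3×4 = 12. Result coefficients: [1, -2, 8, -7, 12] → 1 - 2x + 8x^2 - 7x^3 + 12x^4

1 - 2x + 8x^2 - 7x^3 + 12x^4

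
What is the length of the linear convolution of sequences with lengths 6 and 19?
Linear/full convolution length: m + n - 1 = 6 + 19 - 1 = 24

24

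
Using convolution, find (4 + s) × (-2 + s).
Ascending coefficients: a = [4, 1], b = [-2, 1]. c[0] = 4×-2 = -8; c[1] = 4×1 + 1×-2 = 2; c[2] = 1×1 = 1. Result coefficients: [-8, 2, 1] → -8 + 2s + s^2

-8 + 2s + s^2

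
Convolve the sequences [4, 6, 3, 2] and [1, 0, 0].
y[0] = 4×1 = 4; y[1] = 4×0 + 6×1 = 6; y[2] = 4×0 + 6×0 + 3×1 = 3; y[3] = 6×0 + 3×0 + 2×1 = 2; y[4] = 3×0 + 2×0 = 0; y[5] = 2×0 = 0

[4, 6, 3, 2, 0, 0]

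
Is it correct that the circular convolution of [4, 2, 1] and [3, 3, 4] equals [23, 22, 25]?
Recompute circular convolution of [4, 2, 1] and [3, 3, 4]: y[0] = 4×3 + 2×4 + 1×3 = 23; y[1] = 4×3 + 2×3 + 1×4 = 22; y[2] = 4×4 + 2×3 + 1×3 = 25 → [23, 22, 25]. Given [23, 22, 25] matches, so answer: Yes

Yes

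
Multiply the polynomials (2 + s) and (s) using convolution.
Ascending coefficients: a = [2, 1], b = [0, 1]. c[0] = 2×0 = 0; c[1] = 2×1 + 1×0 = 2; c[2] = 1×1 = 1. Result coefficients: [0, 2, 1] → 2s + s^2

2s + s^2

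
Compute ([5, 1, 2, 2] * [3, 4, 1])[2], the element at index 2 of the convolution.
Use y[k] = Σ_i a[i]·b[k-i] at k=2. y[2] = 5×1 + 1×4 + 2×3 = 15

15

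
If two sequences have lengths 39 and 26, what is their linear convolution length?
Linear/full convolution length: m + n - 1 = 39 + 26 - 1 = 64

64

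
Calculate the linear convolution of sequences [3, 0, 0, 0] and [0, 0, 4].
y[0] = 3×0 = 0; y[1] = 3×0 + 0×0 = 0; y[2] = 3×4 + 0×0 + 0×0 = 12; y[3] = 0×4 + 0×0 + 0×0 = 0; y[4] = 0×4 + 0×0 = 0; y[5] = 0×4 = 0

[0, 0, 12, 0, 0, 0]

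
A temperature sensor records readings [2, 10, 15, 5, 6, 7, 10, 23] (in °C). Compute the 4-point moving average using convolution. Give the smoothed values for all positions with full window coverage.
4-point moving average kernel = [1, 1, 1, 1]. Apply in 'valid' mode (full window coverage): avg[0] = (2 + 10 + 15 + 5) / 4 = 8.0; avg[1] = (10 + 15 + 5 + 6) / 4 = 9.0; avg[2] = (15 + 5 + 6 + 7) / 4 = 8.25; avg[3] = (5 + 6 + 7 + 10) / 4 = 7.0; avg[4] = (6 + 7 + 10 + 23) / 4 = 11.5. Smoothed values: [8.0, 9.0, 8.25, 7.0, 11.5]

[8.0, 9.0, 8.25, 7.0, 11.5]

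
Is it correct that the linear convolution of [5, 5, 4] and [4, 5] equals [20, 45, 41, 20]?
Recompute linear convolution of [5, 5, 4] and [4, 5]: y[0] = 5×4 = 20; y[1] = 5×5 + 5×4 = 45; y[2] = 5×5 + 4×4 = 41; y[3] = 4×5 = 20 → [20, 45, 41, 20]. Given [20, 45, 41, 20] matches, so answer: Yes

Yes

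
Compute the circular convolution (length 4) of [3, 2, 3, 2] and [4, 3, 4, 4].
Use y[k] = Σ_j f[j]·g[(k-j) mod 4]. y[0] = 3×4 + 2×4 + 3×4 + 2×3 = 38; y[1] = 3×3 + 2×4 + 3×4 + 2×4 = 37; y[2] = 3×4 + 2×3 + 3×4 + 2×4 = 38; y[3] = 3×4 + 2×4 + 3×3 + 2×4 = 37. Result: [38, 37, 38, 37]

[38, 37, 38, 37]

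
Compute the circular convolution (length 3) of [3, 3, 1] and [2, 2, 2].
Use y[k] = Σ_j f[j]·g[(k-j) mod 3]. y[0] = 3×2 + 3×2 + 1×2 = 14; y[1] = 3×2 + 3×2 + 1×2 = 14; y[2] = 3×2 + 3×2 + 1×2 = 14. Result: [14, 14, 14]

[14, 14, 14]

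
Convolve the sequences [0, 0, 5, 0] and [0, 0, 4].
y[0] = 0×0 = 0; y[1] = 0×0 + 0×0 = 0; y[2] = 0×4 + 0×0 + 5×0 = 0; y[3] = 0×4 + 5×0 + 0×0 = 0; y[4] = 5×4 + 0×0 = 20; y[5] = 0×4 = 0

[0, 0, 0, 0, 20, 0]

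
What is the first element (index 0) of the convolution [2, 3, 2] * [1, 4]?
Use y[k] = Σ_i a[i]·b[k-i] at k=0. y[0] = 2×1 = 2

2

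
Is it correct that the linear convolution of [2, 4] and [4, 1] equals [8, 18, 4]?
Recompute linear convolution of [2, 4] and [4, 1]: y[0] = 2×4 = 8; y[1] = 2×1 + 4×4 = 18; y[2] = 4×1 = 4 → [8, 18, 4]. Given [8, 18, 4] matches, so answer: Yes

Yes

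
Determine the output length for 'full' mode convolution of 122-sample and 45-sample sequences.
Linear/full convolution length: m + n - 1 = 122 + 45 - 1 = 166

166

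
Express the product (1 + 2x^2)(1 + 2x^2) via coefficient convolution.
Ascending coefficients: a = [1, 0, 2], b = [1, 0, 2]. c[0] = 1×1 = 1; c[1] = 1×0 + 0×1 = 0; c[2] = 1×2 + 0×0 + 2×1 = 4; c[3] = 0×2 + 2×0 = 0; c[4] = 2×2 = 4. Result coefficients: [1, 0, 4, 0, 4] → 1 + 4x^2 + 4x^4

1 + 4x^2 + 4x^4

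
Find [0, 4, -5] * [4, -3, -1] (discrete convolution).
y[0] = 0×4 = 0; y[1] = 0×-3 + 4×4 = 16; y[2] = 0×-1 + 4×-3 + -5×4 = -32; y[3] = 4×-1 + -5×-3 = 11; y[4] = -5×-1 = 5

[0, 16, -32, 11, 5]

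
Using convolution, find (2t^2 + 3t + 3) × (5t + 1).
Ascending coefficients: a = [3, 3, 2], b = [1, 5]. c[0] = 3×1 = 3; c[1] = 3×5 + 3×1 = 18; c[2] = 3×5 + 2×1 = 17; c[3] = 2×5 = 10. Result coefficients: [3, 18, 17, 10] → 10t^3 + 17t^2 + 18t + 3

10t^3 + 17t^2 + 18t + 3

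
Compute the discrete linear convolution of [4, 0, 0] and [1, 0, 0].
y[0] = 4×1 = 4; y[1] = 4×0 + 0×1 = 0; y[2] = 4×0 + 0×0 + 0×1 = 0; y[3] = 0×0 + 0×0 = 0; y[4] = 0×0 = 0

[4, 0, 0, 0, 0]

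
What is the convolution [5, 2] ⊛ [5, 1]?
y[0] = 5×5 = 25; y[1] = 5×1 + 2×5 = 15; y[2] = 2×1 = 2

[25, 15, 2]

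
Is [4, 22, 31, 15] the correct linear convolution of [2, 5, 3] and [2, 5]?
Recompute linear convolution of [2, 5, 3] and [2, 5]: y[0] = 2×2 = 4; y[1] = 2×5 + 5×2 = 20; y[2] = 5×5 + 3×2 = 31; y[3] = 3×5 = 15 → [4, 20, 31, 15]. Compare to given [4, 22, 31, 15]: they differ at index 1: given 22, correct 20, so answer: No

No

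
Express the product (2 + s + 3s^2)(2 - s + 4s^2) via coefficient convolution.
Ascending coefficients: a = [2, 1, 3], b = [2, -1, 4]. c[0] = 2×2 = 4; c[1] = 2×-1 + 1×2 = 0; c[2] = 2×4 + 1×-1 + 3×2 = 13; c[3] = 1×4 + 3×-1 = 1; c[4] = 3×4 = 12. Result coefficients: [4, 0, 13, 1, 12] → 4 + 13s^2 + s^3 + 12s^4

4 + 13s^2 + s^3 + 12s^4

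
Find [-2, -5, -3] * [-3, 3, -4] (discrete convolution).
y[0] = -2×-3 = 6; y[1] = -2×3 + -5×-3 = 9; y[2] = -2×-4 + -5×3 + -3×-3 = 2; y[3] = -5×-4 + -3×3 = 11; y[4] = -3×-4 = 12

[6, 9, 2, 11, 12]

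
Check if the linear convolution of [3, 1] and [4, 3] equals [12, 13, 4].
Recompute linear convolution of [3, 1] and [4, 3]: y[0] = 3×4 = 12; y[1] = 3×3 + 1×4 = 13; y[2] = 1×3 = 3 → [12, 13, 3]. Compare to given [12, 13, 4]: they differ at index 2: given 4, correct 3, so answer: No

No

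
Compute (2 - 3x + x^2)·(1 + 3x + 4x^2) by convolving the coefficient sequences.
Ascending coefficients: a = [2, -3, 1], b = [1, 3, 4]. c[0] = 2×1 = 2; c[1] = 2×3 + -3×1 = 3; c[2] = 2×4 + -3×3 + 1×1 = 0; c[3] = -3×4 + 1×3 = -9; c[4] = 1×4 = 4. Result coefficients: [2, 3, 0, -9, 4] → 2 + 3x - 9x^3 + 4x^4

2 + 3x - 9x^3 + 4x^4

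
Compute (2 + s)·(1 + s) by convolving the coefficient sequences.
Ascending coefficients: a = [2, 1], b = [1, 1]. c[0] = 2×1 = 2; c[1] = 2×1 + 1×1 = 3; c[2] = 1×1 = 1. Result coefficients: [2, 3, 1] → 2 + 3s + s^2

2 + 3s + s^2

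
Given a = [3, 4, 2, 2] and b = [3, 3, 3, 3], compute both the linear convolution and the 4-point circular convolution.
Linear: y_lin[0] = 3×3 = 9; y_lin[1] = 3×3 + 4×3 = 21; y_lin[2] = 3×3 + 4×3 + 2×3 = 27; y_lin[3] = 3×3 + 4×3 + 2×3 + 2×3 = 33; y_lin[4] = 4×3 + 2×3 + 2×3 = 24; y_lin[5] = 2×3 + 2×3 = 12; y_lin[6] = 2×3 = 6 → [9, 21, 27, 33, 24, 12, 6]. Circular (length 4): y[0] = 3×3 + 4×3 + 2×3 + 2×3 = 33; y[1] = 3×3 + 4×3 + 2×3 + 2×3 = 33; y[2] = 3×3 + 4×3 + 2×3 + 2×3 = 33; y[3] = 3×3 + 4×3 + 2×3 + 2×3 = 33 → [33, 33, 33, 33]

Linear: [9, 21, 27, 33, 24, 12, 6], Circular: [33, 33, 33, 33]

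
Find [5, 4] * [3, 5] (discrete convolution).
y[0] = 5×3 = 15; y[1] = 5×5 + 4×3 = 37; y[2] = 4×5 = 20

[15, 37, 20]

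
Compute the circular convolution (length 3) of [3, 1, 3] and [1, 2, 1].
Use y[k] = Σ_j a[j]·b[(k-j) mod 3]. y[0] = 3×1 + 1×1 + 3×2 = 10; y[1] = 3×2 + 1×1 + 3×1 = 10; y[2] = 3×1 + 1×2 + 3×1 = 8. Result: [10, 10, 8]

[10, 10, 8]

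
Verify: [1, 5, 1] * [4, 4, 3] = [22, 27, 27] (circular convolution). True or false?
Recompute circular convolution of [1, 5, 1] and [4, 4, 3]: y[0] = 1×4 + 5×3 + 1×4 = 23; y[1] = 1×4 + 5×4 + 1×3 = 27; y[2] = 1×3 + 5×4 + 1×4 = 27 → [23, 27, 27]. Compare to given [22, 27, 27]: they differ at index 0: given 22, correct 23, so answer: No

No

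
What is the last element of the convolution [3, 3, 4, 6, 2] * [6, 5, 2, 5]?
Use y[k] = Σ_i a[i]·b[k-i] at k=7. y[7] = 2×5 = 10

10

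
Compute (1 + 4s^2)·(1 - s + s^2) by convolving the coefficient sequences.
Ascending coefficients: a = [1, 0, 4], b = [1, -1, 1]. c[0] = 1×1 = 1; c[1] = 1×-1 + 0×1 = -1; c[2] = 1×1 + 0×-1 + 4×1 = 5; c[3] = 0×1 + 4×-1 = -4; c[4] = 4×1 = 4. Result coefficients: [1, -1, 5, -4, 4] → 1 - s + 5s^2 - 4s^3 + 4s^4

1 - s + 5s^2 - 4s^3 + 4s^4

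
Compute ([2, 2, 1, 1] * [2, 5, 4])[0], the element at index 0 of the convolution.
Use y[k] = Σ_i a[i]·b[k-i] at k=0. y[0] = 2×2 = 4

4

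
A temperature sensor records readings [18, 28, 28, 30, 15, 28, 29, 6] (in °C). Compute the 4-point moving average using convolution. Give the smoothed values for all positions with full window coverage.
4-point moving average kernel = [1, 1, 1, 1]. Apply in 'valid' mode (full window coverage): avg[0] = (18 + 28 + 28 + 30) / 4 = 26.0; avg[1] = (28 + 28 + 30 + 15) / 4 = 25.25; avg[2] = (28 + 30 + 15 + 28) / 4 = 25.25; avg[3] = (30 + 15 + 28 + 29) / 4 = 25.5; avg[4] = (15 + 28 + 29 + 6) / 4 = 19.5. Smoothed values: [26.0, 25.25, 25.25, 25.5, 19.5]

[26.0, 25.25, 25.25, 25.5, 19.5]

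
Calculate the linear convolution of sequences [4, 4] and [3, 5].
y[0] = 4×3 = 12; y[1] = 4×5 + 4×3 = 32; y[2] = 4×5 = 20

[12, 32, 20]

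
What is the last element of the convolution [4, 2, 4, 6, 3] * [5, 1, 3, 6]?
Use y[k] = Σ_i a[i]·b[k-i] at k=7. y[7] = 3×6 = 18

18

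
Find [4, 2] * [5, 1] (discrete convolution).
y[0] = 4×5 = 20; y[1] = 4×1 + 2×5 = 14; y[2] = 2×1 = 2

[20, 14, 2]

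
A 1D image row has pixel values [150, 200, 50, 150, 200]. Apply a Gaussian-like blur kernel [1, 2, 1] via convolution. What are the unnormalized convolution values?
Convolve image row [150, 200, 50, 150, 200] with kernel [1, 2, 1]: y[0] = 150×1 = 150; y[1] = 150×2 + 200×1 = 500; y[2] = 150×1 + 200×2 + 50×1 = 600; y[3] = 200×1 + 50×2 + 150×1 = 450; y[4] = 50×1 + 150×2 + 200×1 = 550; y[5] = 150×1 + 200×2 = 550; y[6] = 200×1 = 200 → [150, 500, 600, 450, 550, 550, 200]. Normalization factor = sum(kernel) = 4.

[150, 500, 600, 450, 550, 550, 200]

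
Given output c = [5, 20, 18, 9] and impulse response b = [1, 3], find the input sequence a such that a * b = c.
Deconvolve c=[5, 20, 18, 9] by b=[1, 3]. Since b[0]=1, solve forward: a[0] = c[0] / 1 = 5; a[1] = (c[1] - 5×3) / 1 = 5; a[2] = (c[2] - 5×3) / 1 = 3. So a = [5, 5, 3]. Check by forward convolution: c[0] = 5×1 = 5; c[1] = 5×3 + 5×1 = 20; c[2] = 5×3 + 3×1 = 18; c[3] = 3×3 = 9

[5, 5, 3]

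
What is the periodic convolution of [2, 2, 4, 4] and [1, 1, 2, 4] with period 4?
Use y[k] = Σ_j u[j]·v[(k-j) mod 4]. y[0] = 2×1 + 2×4 + 4×2 + 4×1 = 22; y[1] = 2×1 + 2×1 + 4×4 + 4×2 = 28; y[2] = 2×2 + 2×1 + 4×1 + 4×4 = 26; y[3] = 2×4 + 2×2 + 4×1 + 4×1 = 20. Result: [22, 28, 26, 20]

[22, 28, 26, 20]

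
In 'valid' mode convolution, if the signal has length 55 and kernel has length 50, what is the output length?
'Valid' mode counts only positions where the kernel fully overlaps the signal: m - n + 1 = 55 - 50 + 1 = 6

6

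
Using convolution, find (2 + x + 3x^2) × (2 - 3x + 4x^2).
Ascending coefficients: a = [2, 1, 3], b = [2, -3, 4]. c[0] = 2×2 = 4; c[1] = 2×-3 + 1×2 = -4; c[2] = 2×4 + 1×-3 + 3×2 = 11; c[3] = 1×4 + 3×-3 = -5; c[4] = 3×4 = 12. Result coefficients: [4, -4, 11, -5, 12] → 4 - 4x + 11x^2 - 5x^3 + 12x^4

4 - 4x + 11x^2 - 5x^3 + 12x^4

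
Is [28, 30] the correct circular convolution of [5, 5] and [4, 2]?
Recompute circular convolution of [5, 5] and [4, 2]: y[0] = 5×4 + 5×2 = 30; y[1] = 5×2 + 5×4 = 30 → [30, 30]. Compare to given [28, 30]: they differ at index 0: given 28, correct 30, so answer: No

No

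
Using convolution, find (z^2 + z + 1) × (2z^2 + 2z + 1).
Ascending coefficients: a = [1, 1, 1], b = [1, 2, 2]. c[0] = 1×1 = 1; c[1] = 1×2 + 1×1 = 3; c[2] = 1×2 + 1×2 + 1×1 = 5; c[3] = 1×2 + 1×2 = 4; c[4] = 1×2 = 2. Result coefficients: [1, 3, 5, 4, 2] → 2z^4 + 4z^3 + 5z^2 + 3z + 1

2z^4 + 4z^3 + 5z^2 + 3z + 1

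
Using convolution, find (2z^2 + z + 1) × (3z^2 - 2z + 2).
Ascending coefficients: a = [1, 1, 2], b = [2, -2, 3]. c[0] = 1×2 = 2; c[1] = 1×-2 + 1×2 = 0; c[2] = 1×3 + 1×-2 + 2×2 = 5; c[3] = 1×3 + 2×-2 = -1; c[4] = 2×3 = 6. Result coefficients: [2, 0, 5, -1, 6] → 6z^4 - z^3 + 5z^2 + 2

6z^4 - z^3 + 5z^2 + 2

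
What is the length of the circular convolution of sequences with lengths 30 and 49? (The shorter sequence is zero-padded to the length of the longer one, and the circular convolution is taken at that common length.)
Circular convolution (zero-padding the shorter input) has length max(m, n) = max(30, 49) = 49

49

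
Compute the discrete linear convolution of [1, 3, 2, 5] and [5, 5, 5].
y[0] = 1×5 = 5; y[1] = 1×5 + 3×5 = 20; y[2] = 1×5 + 3×5 + 2×5 = 30; y[3] = 3×5 + 2×5 + 5×5 = 50; y[4] = 2×5 + 5×5 = 35; y[5] = 5×5 = 25

[5, 20, 30, 50, 35, 25]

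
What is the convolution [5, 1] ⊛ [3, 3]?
y[0] = 5×3 = 15; y[1] = 5×3 + 1×3 = 18; y[2] = 1×3 = 3

[15, 18, 3]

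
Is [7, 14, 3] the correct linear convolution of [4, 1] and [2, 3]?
Recompute linear convolution of [4, 1] and [2, 3]: y[0] = 4×2 = 8; y[1] = 4×3 + 1×2 = 14; y[2] = 1×3 = 3 → [8, 14, 3]. Compare to given [7, 14, 3]: they differ at index 0: given 7, correct 8, so answer: No

No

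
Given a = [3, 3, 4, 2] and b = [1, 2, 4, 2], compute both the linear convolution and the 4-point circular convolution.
Linear: y_lin[0] = 3×1 = 3; y_lin[1] = 3×2 + 3×1 = 9; y_lin[2] = 3×4 + 3×2 + 4×1 = 22; y_lin[3] = 3×2 + 3×4 + 4×2 + 2×1 = 28; y_lin[4] = 3×2 + 4×4 + 2×2 = 26; y_lin[5] = 4×2 + 2×4 = 16; y_lin[6] = 2×2 = 4 → [3, 9, 22, 28, 26, 16, 4]. Circular (length 4): y[0] = 3×1 + 3×2 + 4×4 + 2×2 = 29; y[1] = 3×2 + 3×1 + 4×2 + 2×4 = 25; y[2] = 3×4 + 3×2 + 4×1 + 2×2 = 26; y[3] = 3×2 + 3×4 + 4×2 + 2×1 = 28 → [29, 25, 26, 28]

Linear: [3, 9, 22, 28, 26, 16, 4], Circular: [29, 25, 26, 28]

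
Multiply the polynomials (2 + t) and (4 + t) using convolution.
Ascending coefficients: a = [2, 1], b = [4, 1]. c[0] = 2×4 = 8; c[1] = 2×1 + 1×4 = 6; c[2] = 1×1 = 1. Result coefficients: [8, 6, 1] → 8 + 6t + t^2

8 + 6t + t^2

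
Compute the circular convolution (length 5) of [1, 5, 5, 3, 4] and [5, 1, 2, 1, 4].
Use y[k] = Σ_j a[j]·b[(k-j) mod 5]. y[0] = 1×5 + 5×4 + 5×1 + 3×2 + 4×1 = 40; y[1] = 1×1 + 5×5 + 5×4 + 3×1 + 4×2 = 57; y[2] = 1×2 + 5×1 + 5×5 + 3×4 + 4×1 = 48; y[3] = 1×1 + 5×2 + 5×1 + 3×5 + 4×4 = 47; y[4] = 1×4 + 5×1 + 5×2 + 3×1 + 4×5 = 42. Result: [40, 57, 48, 47, 42]

[40, 57, 48, 47, 42]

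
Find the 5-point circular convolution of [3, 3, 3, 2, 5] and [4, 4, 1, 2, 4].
Use y[k] = Σ_j x[j]·h[(k-j) mod 5]. y[0] = 3×4 + 3×4 + 3×2 + 2×1 + 5×4 = 52; y[1] = 3×4 + 3×4 + 3×4 + 2×2 + 5×1 = 45; y[2] = 3×1 + 3×4 + 3×4 + 2×4 + 5×2 = 45; y[3] = 3×2 + 3×1 + 3×4 + 2×4 + 5×4 = 49; y[4] = 3×4 + 3×2 + 3×1 + 2×4 + 5×4 = 49. Result: [52, 45, 45, 49, 49]

[52, 45, 45, 49, 49]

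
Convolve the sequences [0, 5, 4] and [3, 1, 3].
y[0] = 0×3 = 0; y[1] = 0×1 + 5×3 = 15; y[2] = 0×3 + 5×1 + 4×3 = 17; y[3] = 5×3 + 4×1 = 19; y[4] = 4×3 = 12

[0, 15, 17, 19, 12]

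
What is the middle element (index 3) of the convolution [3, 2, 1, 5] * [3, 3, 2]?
Use y[k] = Σ_i a[i]·b[k-i] at k=3. y[3] = 2×2 + 1×3 + 5×3 = 22

22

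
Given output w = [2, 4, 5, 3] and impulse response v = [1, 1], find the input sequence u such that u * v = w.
Deconvolve w=[2, 4, 5, 3] by v=[1, 1]. Since v[0]=1, solve forward: u[0] = w[0] / 1 = 2; u[1] = (w[1] - 2×1) / 1 = 2; u[2] = (w[2] - 2×1) / 1 = 3. So u = [2, 2, 3]. Check by forward convolution: w[0] = 2×1 = 2; w[1] = 2×1 + 2×1 = 4; w[2] = 2×1 + 3×1 = 5; w[3] = 3×1 = 3

[2, 2, 3]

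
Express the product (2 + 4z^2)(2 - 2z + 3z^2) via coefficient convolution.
Ascending coefficients: a = [2, 0, 4], b = [2, -2, 3]. c[0] = 2×2 = 4; c[1] = 2×-2 + 0×2 = -4; c[2] = 2×3 + 0×-2 + 4×2 = 14; c[3] = 0×3 + 4×-2 = -8; c[4] = 4×3 = 12. Result coefficients: [4, -4, 14, -8, 12] → 4 - 4z + 14z^2 - 8z^3 + 12z^4

4 - 4z + 14z^2 - 8z^3 + 12z^4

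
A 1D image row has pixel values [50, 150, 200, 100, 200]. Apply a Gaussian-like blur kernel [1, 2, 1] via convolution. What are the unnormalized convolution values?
Convolve image row [50, 150, 200, 100, 200] with kernel [1, 2, 1]: y[0] = 50×1 = 50; y[1] = 50×2 + 150×1 = 250; y[2] = 50×1 + 150×2 + 200×1 = 550; y[3] = 150×1 + 200×2 + 100×1 = 650; y[4] = 200×1 + 100×2 + 200×1 = 600; y[5] = 100×1 + 200×2 = 500; y[6] = 200×1 = 200 → [50, 250, 550, 650, 600, 500, 200]. Normalization factor = sum(kernel) = 4.

[50, 250, 550, 650, 600, 500, 200]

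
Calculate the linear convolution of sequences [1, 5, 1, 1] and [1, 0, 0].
y[0] = 1×1 = 1; y[1] = 1×0 + 5×1 = 5; y[2] = 1×0 + 5×0 + 1×1 = 1; y[3] = 5×0 + 1×0 + 1×1 = 1; y[4] = 1×0 + 1×0 = 0; y[5] = 1×0 = 0

[1, 5, 1, 1, 0, 0]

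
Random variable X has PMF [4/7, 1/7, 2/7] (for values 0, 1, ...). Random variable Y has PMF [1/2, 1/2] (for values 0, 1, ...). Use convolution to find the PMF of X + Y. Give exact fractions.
P(X+Y=k) = Σ_i P(X=i)·P(Y=k-i) — a convolution of [4/7, 1/7, 2/7] and [1/2, 1/2]. P(X+Y=0) = (4/7)×(1/2) = 2/7; P(X+Y=1) = (4/7)×(1/2) + (1/7)×(1/2) = 2/7 + 1/14 = 5/14; P(X+Y=2) = (1/7)×(1/2) + (2/7)×(1/2) = 1/14 + 1/7 = 3/14; P(X+Y=3) = (2/7)×(1/2) = 1/7. PMF: [2/7, 5/14, 3/14, 1/7] (sums to 1 ✓)

[2/7, 5/14, 3/14, 1/7]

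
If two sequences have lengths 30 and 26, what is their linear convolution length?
Linear/full convolution length: m + n - 1 = 30 + 26 - 1 = 55

55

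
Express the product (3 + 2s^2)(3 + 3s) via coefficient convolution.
Ascending coefficients: a = [3, 0, 2], b = [3, 3]. c[0] = 3×3 = 9; c[1] = 3×3 + 0×3 = 9; c[2] = 0×3 + 2×3 = 6; c[3] = 2×3 = 6. Result coefficients: [9, 9, 6, 6] → 9 + 9s + 6s^2 + 6s^3

9 + 9s + 6s^2 + 6s^3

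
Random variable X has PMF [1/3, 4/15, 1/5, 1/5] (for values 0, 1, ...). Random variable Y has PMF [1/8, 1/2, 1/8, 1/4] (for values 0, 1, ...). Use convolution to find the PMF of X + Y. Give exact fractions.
P(X+Y=k) = Σ_i P(X=i)·P(Y=k-i) — a convolution of [1/3, 4/15, 1/5, 1/5] and [1/8, 1/2, 1/8, 1/4]. P(X+Y=0) = (1/3)×(1/8) = 1/24; P(X+Y=1) = (1/3)×(1/2) + (4/15)×(1/8) = 1/6 + 1/30 = 1/5; P(X+Y=2) = (1/3)×(1/8) + (4/15)×(1/2) + (1/5)×(1/8) = 1/24 + 2/15 + 1/40 = 1/5; P(X+Y=3) = (1/3)×(1/4) + (4/15)×(1/8) + (1/5)×(1/2) + (1/5)×(1/8) = 1/12 + 1/30 + 1/10 + 1/40 = 29/120; P(X+Y=4) = (4/15)×(1/4) + (1/5)×(1/8) + (1/5)×(1/2) = 1/15 + 1/40 + 1/10 = 23/120; P(X+Y=5) = (1/5)×(1/4) + (1/5)×(1/8) = 1/20 + 1/40 = 3/40; P(X+Y=6) = (1/5)×(1/4) = 1/20. PMF: [1/24, 1/5, 1/5, 29/120, 23/120, 3/40, 1/20] (sums to 1 ✓)

[1/24, 1/5, 1/5, 29/120, 23/120, 3/40, 1/20]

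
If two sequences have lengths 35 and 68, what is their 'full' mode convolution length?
Linear/full convolution length: m + n - 1 = 35 + 68 - 1 = 102

102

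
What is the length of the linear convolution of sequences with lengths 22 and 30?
Linear/full convolution length: m + n - 1 = 22 + 30 - 1 = 51

51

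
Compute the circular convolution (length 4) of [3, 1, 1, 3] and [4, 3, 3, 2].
Use y[k] = Σ_j s[j]·t[(k-j) mod 4]. y[0] = 3×4 + 1×2 + 1×3 + 3×3 = 26; y[1] = 3×3 + 1×4 + 1×2 + 3×3 = 24; y[2] = 3×3 + 1×3 + 1×4 + 3×2 = 22; y[3] = 3×2 + 1×3 + 1×3 + 3×4 = 24. Result: [26, 24, 22, 24]

[26, 24, 22, 24]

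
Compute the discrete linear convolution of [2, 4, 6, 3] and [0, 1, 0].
y[0] = 2×0 = 0; y[1] = 2×1 + 4×0 = 2; y[2] = 2×0 + 4×1 + 6×0 = 4; y[3] = 4×0 + 6×1 + 3×0 = 6; y[4] = 6×0 + 3×1 = 3; y[5] = 3×0 = 0

[0, 2, 4, 6, 3, 0]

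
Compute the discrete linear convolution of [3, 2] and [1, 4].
y[0] = 3×1 = 3; y[1] = 3×4 + 2×1 = 14; y[2] = 2×4 = 8

[3, 14, 8]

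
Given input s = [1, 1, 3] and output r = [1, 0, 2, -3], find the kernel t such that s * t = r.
Output length 4 = len(s) + len(t) - 1 ⇒ len(t) = 2. Solve t forward using t[k] = (r[k] - Σ_{i≥1} s[i]·t[k-i]) / s[0]: t[0] = r[0] / s[0] = 1 / 1 = 1; t[1] = (r[1] - 1×1) / s[0] = (0 - 1×1) / 1 = -1. So t = [1, -1]. Forward-check [1, 1, 3] * [1, -1]: r[0] = 1×1 = 1; r[1] = 1×-1 + 1×1 = 0; r[2] = 1×-1 + 3×1 = 2; r[3] = 3×-1 = -3 → [1, 0, 2, -3] ✓

[1, -1]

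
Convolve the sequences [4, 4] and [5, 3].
y[0] = 4×5 = 20; y[1] = 4×3 + 4×5 = 32; y[2] = 4×3 = 12

[20, 32, 12]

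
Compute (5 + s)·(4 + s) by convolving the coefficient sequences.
Ascending coefficients: a = [5, 1], b = [4, 1]. c[0] = 5×4 = 20; c[1] = 5×1 + 1×4 = 9; c[2] = 1×1 = 1. Result coefficients: [20, 9, 1] → 20 + 9s + s^2

20 + 9s + s^2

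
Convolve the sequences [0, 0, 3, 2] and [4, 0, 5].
y[0] = 0×4 = 0; y[1] = 0×0 + 0×4 = 0; y[2] = 0×5 + 0×0 + 3×4 = 12; y[3] = 0×5 + 3×0 + 2×4 = 8; y[4] = 3×5 + 2×0 = 15; y[5] = 2×5 = 10

[0, 0, 12, 8, 15, 10]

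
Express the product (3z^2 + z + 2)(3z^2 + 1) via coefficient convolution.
Ascending coefficients: a = [2, 1, 3], b = [1, 0, 3]. c[0] = 2×1 = 2; c[1] = 2×0 + 1×1 = 1; c[2] = 2×3 + 1×0 + 3×1 = 9; c[3] = 1×3 + 3×0 = 3; c[4] = 3×3 = 9. Result coefficients: [2, 1, 9, 3, 9] → 9z^4 + 3z^3 + 9z^2 + z + 2

9z^4 + 3z^3 + 9z^2 + z + 2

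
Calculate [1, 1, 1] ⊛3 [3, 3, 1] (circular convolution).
Use y[k] = Σ_j u[j]·v[(k-j) mod 3]. y[0] = 1×3 + 1×1 + 1×3 = 7; y[1] = 1×3 + 1×3 + 1×1 = 7; y[2] = 1×1 + 1×3 + 1×3 = 7. Result: [7, 7, 7]

[7, 7, 7]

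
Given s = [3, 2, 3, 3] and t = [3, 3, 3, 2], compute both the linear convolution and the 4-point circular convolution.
Linear: y_lin[0] = 3×3 = 9; y_lin[1] = 3×3 + 2×3 = 15; y_lin[2] = 3×3 + 2×3 + 3×3 = 24; y_lin[3] = 3×2 + 2×3 + 3×3 + 3×3 = 30; y_lin[4] = 2×2 + 3×3 + 3×3 = 22; y_lin[5] = 3×2 + 3×3 = 15; y_lin[6] = 3×2 = 6 → [9, 15, 24, 30, 22, 15, 6]. Circular (length 4): y[0] = 3×3 + 2×2 + 3×3 + 3×3 = 31; y[1] = 3×3 + 2×3 + 3×2 + 3×3 = 30; y[2] = 3×3 + 2×3 + 3×3 + 3×2 = 30; y[3] = 3×2 + 2×3 + 3×3 + 3×3 = 30 → [31, 30, 30, 30]

Linear: [9, 15, 24, 30, 22, 15, 6], Circular: [31, 30, 30, 30]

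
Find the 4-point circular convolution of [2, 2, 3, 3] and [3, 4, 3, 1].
Use y[k] = Σ_j a[j]·b[(k-j) mod 4]. y[0] = 2×3 + 2×1 + 3×3 + 3×4 = 29; y[1] = 2×4 + 2×3 + 3×1 + 3×3 = 26; y[2] = 2×3 + 2×4 + 3×3 + 3×1 = 26; y[3] = 2×1 + 2×3 + 3×4 + 3×3 = 29. Result: [29, 26, 26, 29]

[29, 26, 26, 29]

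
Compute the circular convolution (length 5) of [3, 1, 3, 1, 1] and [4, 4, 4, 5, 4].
Use y[k] = Σ_j x[j]·h[(k-j) mod 5]. y[0] = 3×4 + 1×4 + 3×5 + 1×4 + 1×4 = 39; y[1] = 3×4 + 1×4 + 3×4 + 1×5 + 1×4 = 37; y[2] = 3×4 + 1×4 + 3×4 + 1×4 + 1×5 = 37; y[3] = 3×5 + 1×4 + 3×4 + 1×4 + 1×4 = 39; y[4] = 3×4 + 1×5 + 3×4 + 1×4 + 1×4 = 37. Result: [39, 37, 37, 39, 37]

[39, 37, 37, 39, 37]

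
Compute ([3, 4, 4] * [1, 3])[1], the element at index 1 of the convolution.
Use y[k] = Σ_i a[i]·b[k-i] at k=1. y[1] = 3×3 + 4×1 = 13

13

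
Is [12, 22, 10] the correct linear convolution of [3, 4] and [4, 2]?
Recompute linear convolution of [3, 4] and [4, 2]: y[0] = 3×4 = 12; y[1] = 3×2 + 4×4 = 22; y[2] = 4×2 = 8 → [12, 22, 8]. Compare to given [12, 22, 10]: they differ at index 2: given 10, correct 8, so answer: No

No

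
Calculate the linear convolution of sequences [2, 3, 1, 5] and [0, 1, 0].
y[0] = 2×0 = 0; y[1] = 2×1 + 3×0 = 2; y[2] = 2×0 + 3×1 + 1×0 = 3; y[3] = 3×0 + 1×1 + 5×0 = 1; y[4] = 1×0 + 5×1 = 5; y[5] = 5×0 = 0

[0, 2, 3, 1, 5, 0]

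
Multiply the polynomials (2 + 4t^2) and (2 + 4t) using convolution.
Ascending coefficients: a = [2, 0, 4], b = [2, 4]. c[0] = 2×2 = 4; c[1] = 2×4 + 0×2 = 8; c[2] = 0×4 + 4×2 = 8; c[3] = 4×4 = 16. Result coefficients: [4, 8, 8, 16] → 4 + 8t + 8t^2 + 16t^3

4 + 8t + 8t^2 + 16t^3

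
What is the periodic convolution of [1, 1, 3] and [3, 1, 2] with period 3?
Use y[k] = Σ_j s[j]·t[(k-j) mod 3]. y[0] = 1×3 + 1×2 + 3×1 = 8; y[1] = 1×1 + 1×3 + 3×2 = 10; y[2] = 1×2 + 1×1 + 3×3 = 12. Result: [8, 10, 12]

[8, 10, 12]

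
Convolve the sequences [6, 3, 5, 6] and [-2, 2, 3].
y[0] = 6×-2 = -12; y[1] = 6×2 + 3×-2 = 6; y[2] = 6×3 + 3×2 + 5×-2 = 14; y[3] = 3×3 + 5×2 + 6×-2 = 7; y[4] = 5×3 + 6×2 = 27; y[5] = 6×3 = 18

[-12, 6, 14, 7, 27, 18]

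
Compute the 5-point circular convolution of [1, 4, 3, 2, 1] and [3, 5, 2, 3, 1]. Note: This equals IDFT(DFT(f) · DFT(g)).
Either evaluate y[k] = Σ_j f[j]·g[(k-j) mod 5] directly, or use IDFT(DFT(f) · DFT(g)). y[0] = 1×3 + 4×1 + 3×3 + 2×2 + 1×5 = 25; y[1] = 1×5 + 4×3 + 3×1 + 2×3 + 1×2 = 28; y[2] = 1×2 + 4×5 + 3×3 + 2×1 + 1×3 = 36; y[3] = 1×3 + 4×2 + 3×5 + 2×3 + 1×1 = 33; y[4] = 1×1 + 4×3 + 3×2 + 2×5 + 1×3 = 32. Result: [25, 28, 36, 33, 32]

[25, 28, 36, 33, 32]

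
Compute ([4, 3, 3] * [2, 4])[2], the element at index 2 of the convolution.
Use y[k] = Σ_i a[i]·b[k-i] at k=2. y[2] = 3×4 + 3×2 = 18

18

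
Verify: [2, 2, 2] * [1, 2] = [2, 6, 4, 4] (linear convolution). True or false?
Recompute linear convolution of [2, 2, 2] and [1, 2]: y[0] = 2×1 = 2; y[1] = 2×2 + 2×1 = 6; y[2] = 2×2 + 2×1 = 6; y[3] = 2×2 = 4 → [2, 6, 6, 4]. Compare to given [2, 6, 4, 4]: they differ at index 2: given 4, correct 6, so answer: No

No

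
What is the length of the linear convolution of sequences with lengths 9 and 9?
Linear/full convolution length: m + n - 1 = 9 + 9 - 1 = 17

17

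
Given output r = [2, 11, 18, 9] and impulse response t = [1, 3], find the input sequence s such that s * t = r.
Deconvolve r=[2, 11, 18, 9] by t=[1, 3]. Since t[0]=1, solve forward: s[0] = r[0] / 1 = 2; s[1] = (r[1] - 2×3) / 1 = 5; s[2] = (r[2] - 5×3) / 1 = 3. So s = [2, 5, 3]. Check by forward convolution: r[0] = 2×1 = 2; r[1] = 2×3 + 5×1 = 11; r[2] = 5×3 + 3×1 = 18; r[3] = 3×3 = 9

[2, 5, 3]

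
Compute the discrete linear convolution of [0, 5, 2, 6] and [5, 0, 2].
y[0] = 0×5 = 0; y[1] = 0×0 + 5×5 = 25; y[2] = 0×2 + 5×0 + 2×5 = 10; y[3] = 5×2 + 2×0 + 6×5 = 40; y[4] = 2×2 + 6×0 = 4; y[5] = 6×2 = 12

[0, 25, 10, 40, 4, 12]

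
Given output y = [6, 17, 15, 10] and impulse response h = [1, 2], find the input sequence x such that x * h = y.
Deconvolve y=[6, 17, 15, 10] by h=[1, 2]. Since h[0]=1, solve forward: x[0] = y[0] / 1 = 6; x[1] = (y[1] - 6×2) / 1 = 5; x[2] = (y[2] - 5×2) / 1 = 5. So x = [6, 5, 5]. Check by forward convolution: y[0] = 6×1 = 6; y[1] = 6×2 + 5×1 = 17; y[2] = 5×2 + 5×1 = 15; y[3] = 5×2 = 10

[6, 5, 5]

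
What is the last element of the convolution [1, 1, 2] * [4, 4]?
Use y[k] = Σ_i a[i]·b[k-i] at k=3. y[3] = 2×4 = 8

8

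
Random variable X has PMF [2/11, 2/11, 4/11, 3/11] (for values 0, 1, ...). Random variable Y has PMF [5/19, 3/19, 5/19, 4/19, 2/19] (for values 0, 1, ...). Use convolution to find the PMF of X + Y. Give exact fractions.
P(X+Y=k) = Σ_i P(X=i)·P(Y=k-i) — a convolution of [2/11, 2/11, 4/11, 3/11] and [5/19, 3/19, 5/19, 4/19, 2/19]. P(X+Y=0) = (2/11)×(5/19) = 10/209; P(X+Y=1) = (2/11)×(3/19) + (2/11)×(5/19) = 6/209 + 10/209 = 16/209; P(X+Y=2) = (2/11)×(5/19) + (2/11)×(3/19) + (4/11)×(5/19) = 10/209 + 6/209 + 20/209 = 36/209; P(X+Y=3) = (2/11)×(4/19) + (2/11)×(5/19) + (4/11)×(3/19) + (3/11)×(5/19) = 8/209 + 10/209 + 12/209 + 15/209 = 45/209; P(X+Y=4) = (2/11)×(2/19) + (2/11)×(4/19) + (4/11)×(5/19) + (3/11)×(3/19) = 4/209 + 8/209 + 20/209 + 9/209 = 41/209; P(X+Y=5) = (2/11)×(2/19) + (4/11)×(4/19) + (3/11)×(5/19) = 4/209 + 16/209 + 15/209 = 35/209; P(X+Y=6) = (4/11)×(2/19) + (3/11)×(4/19) = 8/209 + 12/209 = 20/209; P(X+Y=7) = (3/11)×(2/19) = 6/209. PMF: [10/209, 16/209, 36/209, 45/209, 41/209, 35/209, 20/209, 6/209] (sums to 1 ✓)

[10/209, 16/209, 36/209, 45/209, 41/209, 35/209, 20/209, 6/209]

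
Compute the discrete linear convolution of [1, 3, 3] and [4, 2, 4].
y[0] = 1×4 = 4; y[1] = 1×2 + 3×4 = 14; y[2] = 1×4 + 3×2 + 3×4 = 22; y[3] = 3×4 + 3×2 = 18; y[4] = 3×4 = 12

[4, 14, 22, 18, 12]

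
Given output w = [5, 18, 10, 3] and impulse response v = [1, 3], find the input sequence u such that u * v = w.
Deconvolve w=[5, 18, 10, 3] by v=[1, 3]. Since v[0]=1, solve forward: u[0] = w[0] / 1 = 5; u[1] = (w[1] - 5×3) / 1 = 3; u[2] = (w[2] - 3×3) / 1 = 1. So u = [5, 3, 1]. Check by forward convolution: w[0] = 5×1 = 5; w[1] = 5×3 + 3×1 = 18; w[2] = 3×3 + 1×1 = 10; w[3] = 1×3 = 3

[5, 3, 1]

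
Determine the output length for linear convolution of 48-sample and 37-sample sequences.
Linear/full convolution length: m + n - 1 = 48 + 37 - 1 = 84

84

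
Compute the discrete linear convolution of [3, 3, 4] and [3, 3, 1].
y[0] = 3×3 = 9; y[1] = 3×3 + 3×3 = 18; y[2] = 3×1 + 3×3 + 4×3 = 24; y[3] = 3×1 + 4×3 = 15; y[4] = 4×1 = 4

[9, 18, 24, 15, 4]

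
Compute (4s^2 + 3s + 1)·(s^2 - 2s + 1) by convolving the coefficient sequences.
Ascending coefficients: a = [1, 3, 4], b = [1, -2, 1]. c[0] = 1×1 = 1; c[1] = 1×-2 + 3×1 = 1; c[2] = 1×1 + 3×-2 + 4×1 = -1; c[3] = 3×1 + 4×-2 = -5; c[4] = 4×1 = 4. Result coefficients: [1, 1, -1, -5, 4] → 4s^4 - 5s^3 - s^2 + s + 1

4s^4 - 5s^3 - s^2 + s + 1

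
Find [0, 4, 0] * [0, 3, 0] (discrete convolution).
y[0] = 0×0 = 0; y[1] = 0×3 + 4×0 = 0; y[2] = 0×0 + 4×3 + 0×0 = 12; y[3] = 4×0 + 0×3 = 0; y[4] = 0×0 = 0

[0, 0, 12, 0, 0]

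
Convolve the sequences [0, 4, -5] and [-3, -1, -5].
y[0] = 0×-3 = 0; y[1] = 0×-1 + 4×-3 = -12; y[2] = 0×-5 + 4×-1 + -5×-3 = 11; y[3] = 4×-5 + -5×-1 = -15; y[4] = -5×-5 = 25

[0, -12, 11, -15, 25]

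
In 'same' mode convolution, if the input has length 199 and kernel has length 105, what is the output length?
'Same' mode returns an output with the same length as the input: 199

199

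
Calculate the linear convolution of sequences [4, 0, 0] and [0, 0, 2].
y[0] = 4×0 = 0; y[1] = 4×0 + 0×0 = 0; y[2] = 4×2 + 0×0 + 0×0 = 8; y[3] = 0×2 + 0×0 = 0; y[4] = 0×2 = 0

[0, 0, 8, 0, 0]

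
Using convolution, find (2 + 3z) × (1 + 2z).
Ascending coefficients: a = [2, 3], b = [1, 2]. c[0] = 2×1 = 2; c[1] = 2×2 + 3×1 = 7; c[2] = 3×2 = 6. Result coefficients: [2, 7, 6] → 2 + 7z + 6z^2

2 + 7z + 6z^2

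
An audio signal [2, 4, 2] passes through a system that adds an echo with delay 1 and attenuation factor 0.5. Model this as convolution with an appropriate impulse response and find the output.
Direct-path + delayed-attenuated-path model → impulse response h = [1, 0.5] (1 at lag 0, 0.5 at lag 1). Output y[n] = x[n] + 0.5·x[n - 1] (with x[n] = 0 outside 0..2): y[0] = 2 + 0.5×0 = 2; y[1] = 4 + 0.5×2 = 5.0; y[2] = 2 + 0.5×4 = 4.0; y[3] = 0 + 0.5×2 = 1.0. So y = [2, 5.0, 4.0, 1.0]

[2, 5.0, 4.0, 1.0]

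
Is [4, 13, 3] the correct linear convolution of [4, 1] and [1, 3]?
Recompute linear convolution of [4, 1] and [1, 3]: y[0] = 4×1 = 4; y[1] = 4×3 + 1×1 = 13; y[2] = 1×3 = 3 → [4, 13, 3]. Given [4, 13, 3] matches, so answer: Yes

Yes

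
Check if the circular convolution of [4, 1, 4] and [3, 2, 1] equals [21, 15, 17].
Recompute circular convolution of [4, 1, 4] and [3, 2, 1]: y[0] = 4×3 + 1×1 + 4×2 = 21; y[1] = 4×2 + 1×3 + 4×1 = 15; y[2] = 4×1 + 1×2 + 4×3 = 18 → [21, 15, 18]. Compare to given [21, 15, 17]: they differ at index 2: given 17, correct 18, so answer: No

No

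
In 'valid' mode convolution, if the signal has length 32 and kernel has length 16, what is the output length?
'Valid' mode counts only positions where the kernel fully overlaps the signal: m - n + 1 = 32 - 16 + 1 = 17

17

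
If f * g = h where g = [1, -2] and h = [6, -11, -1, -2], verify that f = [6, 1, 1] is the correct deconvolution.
Forward-compute [6, 1, 1] * [1, -2]: h[0] = 6×1 = 6; h[1] = 6×-2 + 1×1 = -11; h[2] = 1×-2 + 1×1 = -1; h[3] = 1×-2 = -2 → [6, -11, -1, -2]. Matches given h = [6, -11, -1, -2], so verified.

Verified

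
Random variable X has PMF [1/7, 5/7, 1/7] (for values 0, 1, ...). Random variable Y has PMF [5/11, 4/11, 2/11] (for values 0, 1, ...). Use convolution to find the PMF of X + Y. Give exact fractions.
P(X+Y=k) = Σ_i P(X=i)·P(Y=k-i) — a convolution of [1/7, 5/7, 1/7] and [5/11, 4/11, 2/11]. P(X+Y=0) = (1/7)×(5/11) = 5/77; P(X+Y=1) = (1/7)×(4/11) + (5/7)×(5/11) = 4/77 + 25/77 = 29/77; P(X+Y=2) = (1/7)×(2/11) + (5/7)×(4/11) + (1/7)×(5/11) = 2/77 + 20/77 + 5/77 = 27/77; P(X+Y=3) = (5/7)×(2/11) + (1/7)×(4/11) = 10/77 + 4/77 = 2/11; P(X+Y=4) = (1/7)×(2/11) = 2/77. PMF: [5/77, 29/77, 27/77, 2/11, 2/77] (sums to 1 ✓)

[5/77, 29/77, 27/77, 2/11, 2/77]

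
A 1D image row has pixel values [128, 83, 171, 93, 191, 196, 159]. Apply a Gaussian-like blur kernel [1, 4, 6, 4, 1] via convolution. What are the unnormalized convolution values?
Convolve image row [128, 83, 171, 93, 191, 196, 159] with kernel [1, 4, 6, 4, 1]: y[0] = 128×1 = 128; y[1] = 128×4 + 83×1 = 595; y[2] = 128×6 + 83×4 + 171×1 = 1271; y[3] = 128×4 + 83×6 + 171×4 + 93×1 = 1787; y[4] = 128×1 + 83×4 + 171×6 + 93×4 + 191×1 = 2049; y[5] = 83×1 + 171×4 + 93×6 + 191×4 + 196×1 = 2285; y[6] = 171×1 + 93×4 + 191×6 + 196×4 + 159×1 = 2632; y[7] = 93×1 + 191×4 + 196×6 + 159×4 = 2669; y[8] = 191×1 + 196×4 + 159×6 = 1929; y[9] = 196×1 + 159×4 = 832; y[10] = 159×1 = 159 → [128, 595, 1271, 1787, 2049, 2285, 2632, 2669, 1929, 832, 159]. Normalization factor = sum(kernel) = 16.

[128, 595, 1271, 1787, 2049, 2285, 2632, 2669, 1929, 832, 159]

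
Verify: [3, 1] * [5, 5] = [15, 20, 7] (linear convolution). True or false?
Recompute linear convolution of [3, 1] and [5, 5]: y[0] = 3×5 = 15; y[1] = 3×5 + 1×5 = 20; y[2] = 1×5 = 5 → [15, 20, 5]. Compare to given [15, 20, 7]: they differ at index 2: given 7, correct 5, so answer: No

No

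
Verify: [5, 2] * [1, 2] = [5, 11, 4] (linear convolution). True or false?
Recompute linear convolution of [5, 2] and [1, 2]: y[0] = 5×1 = 5; y[1] = 5×2 + 2×1 = 12; y[2] = 2×2 = 4 → [5, 12, 4]. Compare to given [5, 11, 4]: they differ at index 1: given 11, correct 12, so answer: No

No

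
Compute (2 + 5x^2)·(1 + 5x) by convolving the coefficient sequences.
Ascending coefficients: a = [2, 0, 5], b = [1, 5]. c[0] = 2×1 = 2; c[1] = 2×5 + 0×1 = 10; c[2] = 0×5 + 5×1 = 5; c[3] = 5×5 = 25. Result coefficients: [2, 10, 5, 25] → 2 + 10x + 5x^2 + 25x^3

2 + 10x + 5x^2 + 25x^3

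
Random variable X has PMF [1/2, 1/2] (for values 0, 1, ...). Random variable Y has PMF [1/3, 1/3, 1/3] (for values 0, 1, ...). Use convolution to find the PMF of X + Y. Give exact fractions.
P(X+Y=k) = Σ_i P(X=i)·P(Y=k-i) — a convolution of [1/2, 1/2] and [1/3, 1/3, 1/3]. P(X+Y=0) = (1/2)×(1/3) = 1/6; P(X+Y=1) = (1/2)×(1/3) + (1/2)×(1/3) = 1/6 + 1/6 = 1/3; P(X+Y=2) = (1/2)×(1/3) + (1/2)×(1/3) = 1/6 + 1/6 = 1/3; P(X+Y=3) = (1/2)×(1/3) = 1/6. PMF: [1/6, 1/3, 1/3, 1/6] (sums to 1 ✓)

[1/6, 1/3, 1/3, 1/6]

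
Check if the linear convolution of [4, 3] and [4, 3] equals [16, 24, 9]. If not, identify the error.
Recompute linear convolution of [4, 3] and [4, 3]: y[0] = 4×4 = 16; y[1] = 4×3 + 3×4 = 24; y[2] = 3×3 = 9 → [16, 24, 9]. Given [16, 24, 9] matches, so answer: Yes

Yes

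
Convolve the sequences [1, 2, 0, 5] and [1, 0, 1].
y[0] = 1×1 = 1; y[1] = 1×0 + 2×1 = 2; y[2] = 1×1 + 2×0 + 0×1 = 1; y[3] = 2×1 + 0×0 + 5×1 = 7; y[4] = 0×1 + 5×0 = 0; y[5] = 5×1 = 5

[1, 2, 1, 7, 0, 5]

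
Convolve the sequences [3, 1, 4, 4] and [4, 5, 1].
y[0] = 3×4 = 12; y[1] = 3×5 + 1×4 = 19; y[2] = 3×1 + 1×5 + 4×4 = 24; y[3] = 1×1 + 4×5 + 4×4 = 37; y[4] = 4×1 + 4×5 = 24; y[5] = 4×1 = 4

[12, 19, 24, 37, 24, 4]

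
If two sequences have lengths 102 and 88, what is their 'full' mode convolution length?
Linear/full convolution length: m + n - 1 = 102 + 88 - 1 = 189

189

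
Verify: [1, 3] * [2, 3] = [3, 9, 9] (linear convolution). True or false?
Recompute linear convolution of [1, 3] and [2, 3]: y[0] = 1×2 = 2; y[1] = 1×3 + 3×2 = 9; y[2] = 3×3 = 9 → [2, 9, 9]. Compare to given [3, 9, 9]: they differ at index 0: given 3, correct 2, so answer: No

No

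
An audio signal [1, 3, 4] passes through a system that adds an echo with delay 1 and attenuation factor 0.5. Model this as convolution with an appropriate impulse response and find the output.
Direct-path + delayed-attenuated-path model → impulse response h = [1, 0.5] (1 at lag 0, 0.5 at lag 1). Output y[n] = x[n] + 0.5·x[n - 1] (with x[n] = 0 outside 0..2): y[0] = 1 + 0.5×0 = 1; y[1] = 3 + 0.5×1 = 3.5; y[2] = 4 + 0.5×3 = 5.5; y[3] = 0 + 0.5×4 = 2.0. So y = [1, 3.5, 5.5, 2.0]

[1, 3.5, 5.5, 2.0]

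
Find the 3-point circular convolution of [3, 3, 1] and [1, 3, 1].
Use y[k] = Σ_j u[j]·v[(k-j) mod 3]. y[0] = 3×1 + 3×1 + 1×3 = 9; y[1] = 3×3 + 3×1 + 1×1 = 13; y[2] = 3×1 + 3×3 + 1×1 = 13. Result: [9, 13, 13]

[9, 13, 13]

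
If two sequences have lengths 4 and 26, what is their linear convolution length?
Linear/full convolution length: m + n - 1 = 4 + 26 - 1 = 29

29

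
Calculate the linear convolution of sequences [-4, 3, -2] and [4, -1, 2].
y[0] = -4×4 = -16; y[1] = -4×-1 + 3×4 = 16; y[2] = -4×2 + 3×-1 + -2×4 = -19; y[3] = 3×2 + -2×-1 = 8; y[4] = -2×2 = -4

[-16, 16, -19, 8, -4]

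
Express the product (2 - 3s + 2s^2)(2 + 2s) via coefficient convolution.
Ascending coefficients: a = [2, -3, 2], b = [2, 2]. c[0] = 2×2 = 4; c[1] = 2×2 + -3×2 = -2; c[2] = -3×2 + 2×2 = -2; c[3] = 2×2 = 4. Result coefficients: [4, -2, -2, 4] → 4 - 2s - 2s^2 + 4s^3

4 - 2s - 2s^2 + 4s^3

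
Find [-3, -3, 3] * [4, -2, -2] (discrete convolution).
y[0] = -3×4 = -12; y[1] = -3×-2 + -3×4 = -6; y[2] = -3×-2 + -3×-2 + 3×4 = 24; y[3] = -3×-2 + 3×-2 = 0; y[4] = 3×-2 = -6

[-12, -6, 24, 0, -6]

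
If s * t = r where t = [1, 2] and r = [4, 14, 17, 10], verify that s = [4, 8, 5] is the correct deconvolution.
Forward-compute [4, 8, 5] * [1, 2]: r[0] = 4×1 = 4; r[1] = 4×2 + 8×1 = 16; r[2] = 8×2 + 5×1 = 21; r[3] = 5×2 = 10 → [4, 16, 21, 10]. Does not match given r = [4, 14, 17, 10].

Not verified. [4, 8, 5] * [1, 2] = [4, 16, 21, 10], which differs from [4, 14, 17, 10] at index 1.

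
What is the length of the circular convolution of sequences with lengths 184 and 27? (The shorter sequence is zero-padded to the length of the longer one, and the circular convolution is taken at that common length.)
Circular convolution (zero-padding the shorter input) has length max(m, n) = max(184, 27) = 184

184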